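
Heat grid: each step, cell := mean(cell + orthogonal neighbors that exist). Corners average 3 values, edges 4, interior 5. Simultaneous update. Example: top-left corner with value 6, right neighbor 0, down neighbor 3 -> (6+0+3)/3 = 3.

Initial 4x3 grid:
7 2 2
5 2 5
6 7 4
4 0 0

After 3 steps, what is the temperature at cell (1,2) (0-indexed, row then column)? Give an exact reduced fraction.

Step 1: cell (1,2) = 13/4
Step 2: cell (1,2) = 289/80
Step 3: cell (1,2) = 551/160
Full grid after step 3:
  9307/2160 10909/2880 1267/360
  1571/360 1211/300 551/160
  3089/720 2191/600 4843/1440
  7973/2160 1931/576 1547/540

Answer: 551/160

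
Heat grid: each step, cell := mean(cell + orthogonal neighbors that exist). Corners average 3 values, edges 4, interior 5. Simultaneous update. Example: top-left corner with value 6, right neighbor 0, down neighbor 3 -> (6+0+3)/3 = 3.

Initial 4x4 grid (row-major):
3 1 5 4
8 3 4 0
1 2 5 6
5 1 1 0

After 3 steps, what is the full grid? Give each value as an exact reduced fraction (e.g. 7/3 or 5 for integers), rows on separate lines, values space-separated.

After step 1:
  4 3 7/2 3
  15/4 18/5 17/5 7/2
  4 12/5 18/5 11/4
  7/3 9/4 7/4 7/3
After step 2:
  43/12 141/40 129/40 10/3
  307/80 323/100 88/25 253/80
  749/240 317/100 139/50 731/240
  103/36 131/60 149/60 41/18
After step 3:
  2627/720 4069/1200 4081/1200 2333/720
  8263/2400 6913/2000 6367/2000 7837/2400
  23381/7200 17381/6000 17999/6000 20279/7200
  5879/2160 2407/900 547/225 5621/2160

Answer: 2627/720 4069/1200 4081/1200 2333/720
8263/2400 6913/2000 6367/2000 7837/2400
23381/7200 17381/6000 17999/6000 20279/7200
5879/2160 2407/900 547/225 5621/2160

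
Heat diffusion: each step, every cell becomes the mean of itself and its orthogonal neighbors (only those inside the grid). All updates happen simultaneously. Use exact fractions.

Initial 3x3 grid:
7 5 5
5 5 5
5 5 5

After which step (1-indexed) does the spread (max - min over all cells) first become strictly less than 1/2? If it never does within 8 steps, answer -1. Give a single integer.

Step 1: max=17/3, min=5, spread=2/3
Step 2: max=50/9, min=5, spread=5/9
Step 3: max=581/108, min=5, spread=41/108
  -> spread < 1/2 first at step 3
Step 4: max=34531/6480, min=911/180, spread=347/1296
Step 5: max=2050937/388800, min=9157/1800, spread=2921/15552
Step 6: max=122468539/23328000, min=1105483/216000, spread=24611/186624
Step 7: max=7317122033/1399680000, min=24956741/4860000, spread=207329/2239488
Step 8: max=437933952451/83980800000, min=1334801599/259200000, spread=1746635/26873856

Answer: 3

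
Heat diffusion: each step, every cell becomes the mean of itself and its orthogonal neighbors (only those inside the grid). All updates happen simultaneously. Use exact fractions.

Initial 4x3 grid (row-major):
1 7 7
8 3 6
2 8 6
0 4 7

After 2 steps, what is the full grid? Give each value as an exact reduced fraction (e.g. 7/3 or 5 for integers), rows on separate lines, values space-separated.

After step 1:
  16/3 9/2 20/3
  7/2 32/5 11/2
  9/2 23/5 27/4
  2 19/4 17/3
After step 2:
  40/9 229/40 50/9
  74/15 49/10 1519/240
  73/20 27/5 1351/240
  15/4 1021/240 103/18

Answer: 40/9 229/40 50/9
74/15 49/10 1519/240
73/20 27/5 1351/240
15/4 1021/240 103/18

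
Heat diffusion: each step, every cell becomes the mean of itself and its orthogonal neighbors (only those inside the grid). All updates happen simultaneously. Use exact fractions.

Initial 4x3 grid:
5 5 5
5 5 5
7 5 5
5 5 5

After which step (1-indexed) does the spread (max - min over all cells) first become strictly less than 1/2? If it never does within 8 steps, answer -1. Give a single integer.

Answer: 3

Derivation:
Step 1: max=17/3, min=5, spread=2/3
Step 2: max=331/60, min=5, spread=31/60
Step 3: max=2911/540, min=5, spread=211/540
  -> spread < 1/2 first at step 3
Step 4: max=286897/54000, min=4547/900, spread=14077/54000
Step 5: max=2570407/486000, min=273683/54000, spread=5363/24300
Step 6: max=76640809/14580000, min=152869/30000, spread=93859/583200
Step 7: max=4584274481/874800000, min=248336467/48600000, spread=4568723/34992000
Step 8: max=274220435629/52488000000, min=7471618889/1458000000, spread=8387449/83980800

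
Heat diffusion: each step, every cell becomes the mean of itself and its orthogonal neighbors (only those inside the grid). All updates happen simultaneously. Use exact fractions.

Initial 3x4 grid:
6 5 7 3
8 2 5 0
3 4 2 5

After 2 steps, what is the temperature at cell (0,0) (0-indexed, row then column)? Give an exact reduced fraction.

Answer: 193/36

Derivation:
Step 1: cell (0,0) = 19/3
Step 2: cell (0,0) = 193/36
Full grid after step 2:
  193/36 317/60 62/15 139/36
  1253/240 41/10 81/20 727/240
  25/6 331/80 737/240 115/36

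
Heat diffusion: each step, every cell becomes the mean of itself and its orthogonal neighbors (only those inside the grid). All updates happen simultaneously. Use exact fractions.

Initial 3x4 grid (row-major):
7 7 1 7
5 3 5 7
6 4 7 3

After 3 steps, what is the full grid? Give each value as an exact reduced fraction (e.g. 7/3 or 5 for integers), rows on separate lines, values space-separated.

Answer: 11423/2160 1132/225 2003/400 227/45
74233/14400 15091/3000 29677/6000 37069/7200
919/180 3961/800 36229/7200 11161/2160

Derivation:
After step 1:
  19/3 9/2 5 5
  21/4 24/5 23/5 11/2
  5 5 19/4 17/3
After step 2:
  193/36 619/120 191/40 31/6
  1283/240 483/100 493/100 623/120
  61/12 391/80 1201/240 191/36
After step 3:
  11423/2160 1132/225 2003/400 227/45
  74233/14400 15091/3000 29677/6000 37069/7200
  919/180 3961/800 36229/7200 11161/2160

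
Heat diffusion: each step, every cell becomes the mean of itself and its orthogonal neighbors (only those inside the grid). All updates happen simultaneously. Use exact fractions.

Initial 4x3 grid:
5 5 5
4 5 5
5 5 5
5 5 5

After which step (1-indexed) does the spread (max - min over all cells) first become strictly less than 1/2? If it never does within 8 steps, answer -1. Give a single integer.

Step 1: max=5, min=14/3, spread=1/3
  -> spread < 1/2 first at step 1
Step 2: max=5, min=569/120, spread=31/120
Step 3: max=5, min=5189/1080, spread=211/1080
Step 4: max=8953/1800, min=523103/108000, spread=14077/108000
Step 5: max=536317/108000, min=4719593/972000, spread=5363/48600
Step 6: max=297131/60000, min=142059191/29160000, spread=93859/1166400
Step 7: max=480663533/97200000, min=8537725519/1749600000, spread=4568723/69984000
Step 8: max=14398381111/2916000000, min=513099564371/104976000000, spread=8387449/167961600

Answer: 1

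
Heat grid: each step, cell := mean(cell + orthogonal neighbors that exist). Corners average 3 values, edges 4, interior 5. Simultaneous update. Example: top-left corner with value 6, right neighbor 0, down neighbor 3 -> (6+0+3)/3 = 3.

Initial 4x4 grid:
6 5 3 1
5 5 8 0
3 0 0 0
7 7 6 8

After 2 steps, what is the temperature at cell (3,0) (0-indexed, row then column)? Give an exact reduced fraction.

Answer: 173/36

Derivation:
Step 1: cell (3,0) = 17/3
Step 2: cell (3,0) = 173/36
Full grid after step 2:
  89/18 71/15 203/60 47/18
  553/120 203/50 171/50 527/240
  103/24 383/100 13/4 703/240
  173/36 227/48 1063/240 143/36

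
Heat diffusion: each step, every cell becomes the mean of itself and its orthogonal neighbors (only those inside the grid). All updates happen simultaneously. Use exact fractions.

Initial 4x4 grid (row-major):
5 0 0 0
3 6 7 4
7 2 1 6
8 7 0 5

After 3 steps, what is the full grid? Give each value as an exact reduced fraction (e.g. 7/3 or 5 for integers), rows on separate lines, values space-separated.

After step 1:
  8/3 11/4 7/4 4/3
  21/4 18/5 18/5 17/4
  5 23/5 16/5 4
  22/3 17/4 13/4 11/3
After step 2:
  32/9 323/120 283/120 22/9
  991/240 99/25 82/25 791/240
  1331/240 413/100 373/100 907/240
  199/36 583/120 431/120 131/36
After step 3:
  7471/2160 11309/3600 9697/3600 5831/2160
  30943/7200 21829/6000 19949/6000 23039/7200
  34799/7200 26669/6000 22213/6000 25999/7200
  11471/2160 16297/3600 14237/3600 7927/2160

Answer: 7471/2160 11309/3600 9697/3600 5831/2160
30943/7200 21829/6000 19949/6000 23039/7200
34799/7200 26669/6000 22213/6000 25999/7200
11471/2160 16297/3600 14237/3600 7927/2160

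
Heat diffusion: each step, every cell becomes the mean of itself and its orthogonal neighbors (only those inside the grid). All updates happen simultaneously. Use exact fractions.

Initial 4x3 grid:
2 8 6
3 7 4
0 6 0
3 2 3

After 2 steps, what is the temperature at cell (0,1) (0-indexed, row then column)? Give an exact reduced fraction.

Step 1: cell (0,1) = 23/4
Step 2: cell (0,1) = 1301/240
Full grid after step 2:
  157/36 1301/240 16/3
  239/60 108/25 191/40
  8/3 367/100 73/24
  49/18 59/24 101/36

Answer: 1301/240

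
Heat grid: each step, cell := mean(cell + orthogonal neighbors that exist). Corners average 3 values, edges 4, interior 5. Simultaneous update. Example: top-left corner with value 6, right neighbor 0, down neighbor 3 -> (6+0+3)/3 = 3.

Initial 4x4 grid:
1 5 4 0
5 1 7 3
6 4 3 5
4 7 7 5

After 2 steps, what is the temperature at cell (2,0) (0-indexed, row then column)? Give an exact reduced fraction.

Step 1: cell (2,0) = 19/4
Step 2: cell (2,0) = 67/15
Full grid after step 2:
  29/9 889/240 761/240 121/36
  241/60 91/25 419/100 821/240
  67/15 481/100 9/2 1117/240
  191/36 313/60 82/15 91/18

Answer: 67/15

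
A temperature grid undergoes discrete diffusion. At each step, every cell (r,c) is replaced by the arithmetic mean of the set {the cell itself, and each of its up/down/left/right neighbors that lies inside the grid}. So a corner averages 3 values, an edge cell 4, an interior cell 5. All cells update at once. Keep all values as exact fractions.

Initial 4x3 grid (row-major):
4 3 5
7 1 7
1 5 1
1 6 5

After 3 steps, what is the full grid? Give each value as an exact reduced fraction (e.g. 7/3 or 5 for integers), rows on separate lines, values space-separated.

After step 1:
  14/3 13/4 5
  13/4 23/5 7/2
  7/2 14/5 9/2
  8/3 17/4 4
After step 2:
  67/18 1051/240 47/12
  961/240 87/25 22/5
  733/240 393/100 37/10
  125/36 823/240 17/4
After step 3:
  2179/540 55793/14400 3047/720
  25669/7200 3029/750 4649/1200
  26029/7200 2639/750 407/100
  448/135 54293/14400 2731/720

Answer: 2179/540 55793/14400 3047/720
25669/7200 3029/750 4649/1200
26029/7200 2639/750 407/100
448/135 54293/14400 2731/720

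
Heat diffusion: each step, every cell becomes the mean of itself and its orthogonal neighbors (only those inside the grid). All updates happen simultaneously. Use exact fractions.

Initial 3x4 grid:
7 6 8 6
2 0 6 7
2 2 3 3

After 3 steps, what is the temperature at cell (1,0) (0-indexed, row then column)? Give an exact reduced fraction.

Step 1: cell (1,0) = 11/4
Step 2: cell (1,0) = 259/80
Step 3: cell (1,0) = 1063/320
Full grid after step 3:
  1507/360 2251/480 2629/480 4231/720
  1063/320 1527/400 2777/600 7519/1440
  481/180 477/160 5527/1440 9683/2160

Answer: 1063/320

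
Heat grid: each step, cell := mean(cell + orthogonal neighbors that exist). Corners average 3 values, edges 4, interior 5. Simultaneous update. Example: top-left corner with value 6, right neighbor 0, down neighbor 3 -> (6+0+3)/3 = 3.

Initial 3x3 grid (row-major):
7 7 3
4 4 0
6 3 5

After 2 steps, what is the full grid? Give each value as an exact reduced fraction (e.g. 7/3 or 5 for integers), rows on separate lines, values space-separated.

After step 1:
  6 21/4 10/3
  21/4 18/5 3
  13/3 9/2 8/3
After step 2:
  11/2 1091/240 139/36
  1151/240 108/25 63/20
  169/36 151/40 61/18

Answer: 11/2 1091/240 139/36
1151/240 108/25 63/20
169/36 151/40 61/18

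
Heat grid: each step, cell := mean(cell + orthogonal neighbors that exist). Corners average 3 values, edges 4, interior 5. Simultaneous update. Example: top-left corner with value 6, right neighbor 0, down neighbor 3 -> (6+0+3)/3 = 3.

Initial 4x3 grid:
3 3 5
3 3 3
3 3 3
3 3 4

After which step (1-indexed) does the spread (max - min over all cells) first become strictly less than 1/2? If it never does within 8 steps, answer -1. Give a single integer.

Answer: 3

Derivation:
Step 1: max=11/3, min=3, spread=2/3
Step 2: max=32/9, min=3, spread=5/9
Step 3: max=1469/432, min=731/240, spread=383/1080
  -> spread < 1/2 first at step 3
Step 4: max=10853/3240, min=22243/7200, spread=16873/64800
Step 5: max=2568031/777600, min=1612459/518400, spread=59737/311040
Step 6: max=152882639/46656000, min=97220641/31104000, spread=2820671/18662400
Step 7: max=9115210921/2799360000, min=1953570713/622080000, spread=25931417/223948800
Step 8: max=544613842739/167961600000, min=352879340801/111974400000, spread=1223586523/13436928000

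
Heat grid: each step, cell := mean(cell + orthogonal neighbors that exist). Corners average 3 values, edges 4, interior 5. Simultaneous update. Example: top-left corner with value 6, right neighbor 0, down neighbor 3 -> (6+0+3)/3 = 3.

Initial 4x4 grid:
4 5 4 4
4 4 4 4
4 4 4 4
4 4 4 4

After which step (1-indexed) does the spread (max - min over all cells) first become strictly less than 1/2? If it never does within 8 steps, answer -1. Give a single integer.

Answer: 1

Derivation:
Step 1: max=13/3, min=4, spread=1/3
  -> spread < 1/2 first at step 1
Step 2: max=511/120, min=4, spread=31/120
Step 3: max=4531/1080, min=4, spread=211/1080
Step 4: max=448843/108000, min=4, spread=16843/108000
Step 5: max=4026643/972000, min=36079/9000, spread=130111/972000
Step 6: max=120282367/29160000, min=2167159/540000, spread=3255781/29160000
Step 7: max=3599553691/874800000, min=2171107/540000, spread=82360351/874800000
Step 8: max=107727316891/26244000000, min=391306441/97200000, spread=2074577821/26244000000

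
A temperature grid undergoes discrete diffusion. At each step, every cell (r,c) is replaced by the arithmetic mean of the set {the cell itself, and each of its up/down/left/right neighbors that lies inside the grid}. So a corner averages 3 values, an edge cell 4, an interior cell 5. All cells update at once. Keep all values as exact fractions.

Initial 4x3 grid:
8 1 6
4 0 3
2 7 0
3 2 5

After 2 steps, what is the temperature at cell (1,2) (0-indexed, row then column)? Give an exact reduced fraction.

Answer: 37/12

Derivation:
Step 1: cell (1,2) = 9/4
Step 2: cell (1,2) = 37/12
Full grid after step 2:
  139/36 173/48 28/9
  89/24 147/50 37/12
  361/120 86/25 79/30
  127/36 667/240 31/9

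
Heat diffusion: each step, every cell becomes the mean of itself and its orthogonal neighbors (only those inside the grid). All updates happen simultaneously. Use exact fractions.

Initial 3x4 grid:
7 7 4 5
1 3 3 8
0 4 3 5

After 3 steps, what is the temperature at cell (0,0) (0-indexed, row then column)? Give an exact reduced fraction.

Step 1: cell (0,0) = 5
Step 2: cell (0,0) = 13/3
Step 3: cell (0,0) = 979/240
Full grid after step 3:
  979/240 1761/400 8617/1800 11017/2160
  48791/14400 2813/750 4399/1000 7769/1600
  1519/540 23023/7200 28643/7200 4981/1080

Answer: 979/240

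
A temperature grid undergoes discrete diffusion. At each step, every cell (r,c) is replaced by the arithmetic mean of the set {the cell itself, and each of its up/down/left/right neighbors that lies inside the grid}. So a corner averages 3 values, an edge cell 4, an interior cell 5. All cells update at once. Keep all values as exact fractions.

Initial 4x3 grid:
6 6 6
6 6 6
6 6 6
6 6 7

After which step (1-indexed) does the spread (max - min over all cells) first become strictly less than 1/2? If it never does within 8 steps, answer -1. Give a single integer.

Answer: 1

Derivation:
Step 1: max=19/3, min=6, spread=1/3
  -> spread < 1/2 first at step 1
Step 2: max=113/18, min=6, spread=5/18
Step 3: max=1337/216, min=6, spread=41/216
Step 4: max=159737/25920, min=6, spread=4217/25920
Step 5: max=9540349/1555200, min=43279/7200, spread=38417/311040
Step 6: max=571072211/93312000, min=866597/144000, spread=1903471/18662400
Step 7: max=34193309089/5598720000, min=26035759/4320000, spread=18038617/223948800
Step 8: max=2048807382851/335923200000, min=2345726759/388800000, spread=883978523/13436928000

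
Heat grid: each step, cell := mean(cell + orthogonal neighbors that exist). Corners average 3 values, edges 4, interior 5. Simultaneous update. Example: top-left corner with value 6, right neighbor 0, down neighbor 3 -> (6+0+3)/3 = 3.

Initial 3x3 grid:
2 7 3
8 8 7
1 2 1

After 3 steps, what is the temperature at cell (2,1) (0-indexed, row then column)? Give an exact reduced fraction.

Answer: 819/200

Derivation:
Step 1: cell (2,1) = 3
Step 2: cell (2,1) = 41/10
Step 3: cell (2,1) = 819/200
Full grid after step 3:
  11479/2160 18667/3600 11419/2160
  67843/14400 14833/3000 22381/4800
  9379/2160 819/200 9239/2160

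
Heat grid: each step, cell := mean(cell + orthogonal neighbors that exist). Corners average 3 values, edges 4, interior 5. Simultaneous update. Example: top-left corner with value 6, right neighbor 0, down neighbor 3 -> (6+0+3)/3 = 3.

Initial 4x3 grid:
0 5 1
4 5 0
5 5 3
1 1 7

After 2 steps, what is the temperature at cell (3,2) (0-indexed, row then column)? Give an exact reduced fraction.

Step 1: cell (3,2) = 11/3
Step 2: cell (3,2) = 131/36
Full grid after step 2:
  37/12 231/80 7/3
  281/80 161/50 59/20
  803/240 93/25 101/30
  115/36 133/40 131/36

Answer: 131/36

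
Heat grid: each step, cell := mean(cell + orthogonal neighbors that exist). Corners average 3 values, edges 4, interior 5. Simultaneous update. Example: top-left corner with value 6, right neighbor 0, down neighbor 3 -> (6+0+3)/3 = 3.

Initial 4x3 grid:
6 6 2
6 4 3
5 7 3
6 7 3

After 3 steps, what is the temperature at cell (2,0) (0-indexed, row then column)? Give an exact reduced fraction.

Step 1: cell (2,0) = 6
Step 2: cell (2,0) = 449/80
Step 3: cell (2,0) = 13423/2400
Full grid after step 3:
  3769/720 33199/7200 4511/1080
  4221/800 29137/6000 14807/3600
  13423/2400 3739/750 8111/1800
  337/60 76183/14400 10187/2160

Answer: 13423/2400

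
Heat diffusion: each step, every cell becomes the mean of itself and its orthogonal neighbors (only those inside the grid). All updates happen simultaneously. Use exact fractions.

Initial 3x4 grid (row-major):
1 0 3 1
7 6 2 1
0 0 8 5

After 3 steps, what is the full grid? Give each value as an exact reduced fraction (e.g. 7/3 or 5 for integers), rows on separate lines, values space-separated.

After step 1:
  8/3 5/2 3/2 5/3
  7/2 3 4 9/4
  7/3 7/2 15/4 14/3
After step 2:
  26/9 29/12 29/12 65/36
  23/8 33/10 29/10 151/48
  28/9 151/48 191/48 32/9
After step 3:
  589/216 124/45 1717/720 1061/432
  487/160 1171/400 1889/600 8213/2880
  1315/432 4873/1440 4889/1440 769/216

Answer: 589/216 124/45 1717/720 1061/432
487/160 1171/400 1889/600 8213/2880
1315/432 4873/1440 4889/1440 769/216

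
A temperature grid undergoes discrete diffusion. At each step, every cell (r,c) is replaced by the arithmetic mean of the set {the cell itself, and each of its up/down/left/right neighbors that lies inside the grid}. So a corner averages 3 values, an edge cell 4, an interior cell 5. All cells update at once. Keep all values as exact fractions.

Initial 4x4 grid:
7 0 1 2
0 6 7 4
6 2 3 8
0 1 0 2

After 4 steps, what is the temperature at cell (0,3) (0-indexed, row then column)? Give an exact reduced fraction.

Answer: 114721/32400

Derivation:
Step 1: cell (0,3) = 7/3
Step 2: cell (0,3) = 121/36
Step 3: cell (0,3) = 3781/1080
Step 4: cell (0,3) = 114721/32400
Full grid after step 4:
  212453/64800 174929/54000 185717/54000 114721/32400
  668171/216000 598499/180000 62321/18000 396409/108000
  613787/216000 64897/22500 591839/180000 379513/108000
  38579/16200 555737/216000 619481/216000 208313/64800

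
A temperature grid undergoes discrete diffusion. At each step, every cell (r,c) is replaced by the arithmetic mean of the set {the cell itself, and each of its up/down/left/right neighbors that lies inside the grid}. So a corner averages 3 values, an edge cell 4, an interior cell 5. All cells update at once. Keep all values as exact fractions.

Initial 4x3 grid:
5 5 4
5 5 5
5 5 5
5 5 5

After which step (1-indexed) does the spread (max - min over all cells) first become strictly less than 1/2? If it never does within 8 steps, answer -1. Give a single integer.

Answer: 1

Derivation:
Step 1: max=5, min=14/3, spread=1/3
  -> spread < 1/2 first at step 1
Step 2: max=5, min=85/18, spread=5/18
Step 3: max=5, min=1039/216, spread=41/216
Step 4: max=5, min=125383/25920, spread=4217/25920
Step 5: max=35921/7200, min=7566851/1555200, spread=38417/311040
Step 6: max=717403/144000, min=455359789/93312000, spread=1903471/18662400
Step 7: max=21484241/4320000, min=27392610911/5598720000, spread=18038617/223948800
Step 8: max=1931073241/388800000, min=1646347817149/335923200000, spread=883978523/13436928000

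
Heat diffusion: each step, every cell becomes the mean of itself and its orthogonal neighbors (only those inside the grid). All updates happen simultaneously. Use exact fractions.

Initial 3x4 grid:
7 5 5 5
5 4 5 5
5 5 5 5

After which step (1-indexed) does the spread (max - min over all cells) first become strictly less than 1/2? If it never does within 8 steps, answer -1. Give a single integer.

Answer: 3

Derivation:
Step 1: max=17/3, min=19/4, spread=11/12
Step 2: max=97/18, min=391/80, spread=361/720
Step 3: max=5669/1080, min=3939/800, spread=7027/21600
  -> spread < 1/2 first at step 3
Step 4: max=670517/129600, min=118523/24000, spread=9529/40500
Step 5: max=39897193/7776000, min=534469/108000, spread=56617/311040
Step 6: max=2380199087/466560000, min=64277917/12960000, spread=2647763/18662400
Step 7: max=142283753533/27993600000, min=3864231803/777600000, spread=25371269/223948800
Step 8: max=8513633598647/1679616000000, min=232298141077/46656000000, spread=1207204159/13436928000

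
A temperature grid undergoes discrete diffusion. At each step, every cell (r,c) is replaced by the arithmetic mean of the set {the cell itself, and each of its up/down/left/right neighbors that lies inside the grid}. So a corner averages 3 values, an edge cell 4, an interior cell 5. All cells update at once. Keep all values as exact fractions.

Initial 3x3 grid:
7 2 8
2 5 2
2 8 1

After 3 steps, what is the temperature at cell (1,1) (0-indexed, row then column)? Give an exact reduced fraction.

Answer: 12061/3000

Derivation:
Step 1: cell (1,1) = 19/5
Step 2: cell (1,1) = 213/50
Step 3: cell (1,1) = 12061/3000
Full grid after step 3:
  4499/1080 31303/7200 1513/360
  929/225 12061/3000 929/225
  176/45 7207/1800 523/135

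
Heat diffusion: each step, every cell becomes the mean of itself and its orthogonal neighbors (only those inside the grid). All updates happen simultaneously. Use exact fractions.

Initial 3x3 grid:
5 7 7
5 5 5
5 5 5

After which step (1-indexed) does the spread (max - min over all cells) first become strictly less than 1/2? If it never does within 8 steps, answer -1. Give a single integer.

Answer: 4

Derivation:
Step 1: max=19/3, min=5, spread=4/3
Step 2: max=107/18, min=5, spread=17/18
Step 3: max=6247/1080, min=461/90, spread=143/216
Step 4: max=366749/64800, min=7013/1350, spread=1205/2592
  -> spread < 1/2 first at step 4
Step 5: max=21739303/3888000, min=189541/36000, spread=10151/31104
Step 6: max=1292069141/233280000, min=51609209/9720000, spread=85517/373248
Step 7: max=77056390927/13996800000, min=6233753671/1166400000, spread=720431/4478976
Step 8: max=4602654194669/839808000000, min=15652161863/2916000000, spread=6069221/53747712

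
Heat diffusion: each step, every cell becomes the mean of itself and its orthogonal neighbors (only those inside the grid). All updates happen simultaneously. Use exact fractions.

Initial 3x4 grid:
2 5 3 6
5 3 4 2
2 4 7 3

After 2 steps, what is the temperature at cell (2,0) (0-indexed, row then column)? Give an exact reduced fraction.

Step 1: cell (2,0) = 11/3
Step 2: cell (2,0) = 32/9
Full grid after step 2:
  41/12 319/80 913/240 143/36
  223/60 73/20 83/20 913/240
  32/9 491/120 163/40 49/12

Answer: 32/9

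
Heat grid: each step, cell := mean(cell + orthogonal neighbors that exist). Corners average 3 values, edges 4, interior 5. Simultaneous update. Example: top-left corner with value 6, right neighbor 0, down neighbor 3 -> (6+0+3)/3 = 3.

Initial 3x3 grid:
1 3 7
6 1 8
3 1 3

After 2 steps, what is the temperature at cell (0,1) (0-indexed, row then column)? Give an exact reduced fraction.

Step 1: cell (0,1) = 3
Step 2: cell (0,1) = 121/30
Full grid after step 2:
  109/36 121/30 55/12
  793/240 163/50 371/80
  97/36 197/60 43/12

Answer: 121/30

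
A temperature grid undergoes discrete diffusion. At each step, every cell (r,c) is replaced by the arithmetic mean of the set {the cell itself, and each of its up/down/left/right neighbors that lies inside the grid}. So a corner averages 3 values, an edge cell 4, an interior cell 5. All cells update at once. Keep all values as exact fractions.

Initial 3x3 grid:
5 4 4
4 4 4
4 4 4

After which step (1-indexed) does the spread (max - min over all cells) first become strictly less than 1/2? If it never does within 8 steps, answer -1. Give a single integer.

Step 1: max=13/3, min=4, spread=1/3
  -> spread < 1/2 first at step 1
Step 2: max=77/18, min=4, spread=5/18
Step 3: max=905/216, min=4, spread=41/216
Step 4: max=53971/12960, min=1451/360, spread=347/2592
Step 5: max=3217337/777600, min=14557/3600, spread=2921/31104
Step 6: max=192452539/46656000, min=1753483/432000, spread=24611/373248
Step 7: max=11516162033/2799360000, min=39536741/9720000, spread=207329/4478976
Step 8: max=689876352451/167961600000, min=2112401599/518400000, spread=1746635/53747712

Answer: 1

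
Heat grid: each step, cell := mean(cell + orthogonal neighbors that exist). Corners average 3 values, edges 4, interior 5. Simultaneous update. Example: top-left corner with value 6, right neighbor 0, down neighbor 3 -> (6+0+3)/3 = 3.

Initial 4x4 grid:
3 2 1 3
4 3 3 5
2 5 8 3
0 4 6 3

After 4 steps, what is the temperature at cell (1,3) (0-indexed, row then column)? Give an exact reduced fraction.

Answer: 268537/72000

Derivation:
Step 1: cell (1,3) = 7/2
Step 2: cell (1,3) = 61/16
Step 3: cell (1,3) = 8803/2400
Step 4: cell (1,3) = 268537/72000
Full grid after step 4:
  7069/2400 911/300 14467/4500 71323/21600
  2981/960 67121/20000 214981/60000 268537/72000
  47731/14400 218993/60000 245251/60000 301057/72000
  73391/21600 27347/7200 151871/36000 95653/21600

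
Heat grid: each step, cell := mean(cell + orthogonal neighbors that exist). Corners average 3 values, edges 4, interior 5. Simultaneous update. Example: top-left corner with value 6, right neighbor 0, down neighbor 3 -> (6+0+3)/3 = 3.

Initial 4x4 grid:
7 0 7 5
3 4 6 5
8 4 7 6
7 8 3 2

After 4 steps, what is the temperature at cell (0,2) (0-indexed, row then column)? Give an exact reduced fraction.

Step 1: cell (0,2) = 9/2
Step 2: cell (0,2) = 307/60
Step 3: cell (0,2) = 17237/3600
Step 4: cell (0,2) = 21503/4320
Full grid after step 4:
  75371/16200 496783/108000 21503/4320 163877/32400
  527023/108000 45331/9000 89383/18000 3488/675
  602807/108000 475463/90000 117659/22500 67399/13500
  186449/32400 152453/27000 138983/27000 10166/2025

Answer: 21503/4320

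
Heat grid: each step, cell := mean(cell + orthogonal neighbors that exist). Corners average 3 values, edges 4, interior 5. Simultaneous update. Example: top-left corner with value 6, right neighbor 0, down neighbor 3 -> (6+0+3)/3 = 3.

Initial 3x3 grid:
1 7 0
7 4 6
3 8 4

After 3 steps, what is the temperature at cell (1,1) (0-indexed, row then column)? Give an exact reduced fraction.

Answer: 7529/1500

Derivation:
Step 1: cell (1,1) = 32/5
Step 2: cell (1,1) = 107/25
Step 3: cell (1,1) = 7529/1500
Full grid after step 3:
  1111/240 7421/1800 4807/1080
  7327/1600 7529/1500 31859/7200
  1909/360 23581/4800 3743/720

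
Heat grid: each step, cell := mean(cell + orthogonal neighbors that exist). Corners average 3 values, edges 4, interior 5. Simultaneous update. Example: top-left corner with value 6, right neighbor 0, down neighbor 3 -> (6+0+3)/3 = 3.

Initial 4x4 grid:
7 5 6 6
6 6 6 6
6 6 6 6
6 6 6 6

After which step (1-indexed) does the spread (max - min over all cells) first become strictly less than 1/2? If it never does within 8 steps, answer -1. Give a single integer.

Step 1: max=25/4, min=23/4, spread=1/2
Step 2: max=73/12, min=471/80, spread=47/240
  -> spread < 1/2 first at step 2
Step 3: max=14501/2400, min=14191/2400, spread=31/240
Step 4: max=144469/24000, min=128311/21600, spread=17111/216000
Step 5: max=1298189/216000, min=12856927/2160000, spread=124963/2160000
Step 6: max=25937363/4320000, min=115789447/19440000, spread=1857373/38880000
Step 7: max=233385817/38880000, min=5564173/933120, spread=2317913/58320000
Step 8: max=34987813247/5832000000, min=104377794511/17496000000, spread=58564523/1749600000

Answer: 2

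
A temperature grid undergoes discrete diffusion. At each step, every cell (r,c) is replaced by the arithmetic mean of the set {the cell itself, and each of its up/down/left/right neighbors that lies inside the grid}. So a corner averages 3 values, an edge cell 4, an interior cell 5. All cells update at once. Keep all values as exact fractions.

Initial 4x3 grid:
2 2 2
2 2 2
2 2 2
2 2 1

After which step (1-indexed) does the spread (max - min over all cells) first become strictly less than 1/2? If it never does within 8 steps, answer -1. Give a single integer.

Answer: 1

Derivation:
Step 1: max=2, min=5/3, spread=1/3
  -> spread < 1/2 first at step 1
Step 2: max=2, min=31/18, spread=5/18
Step 3: max=2, min=391/216, spread=41/216
Step 4: max=2, min=47623/25920, spread=4217/25920
Step 5: max=14321/7200, min=2901251/1555200, spread=38417/311040
Step 6: max=285403/144000, min=175423789/93312000, spread=1903471/18662400
Step 7: max=8524241/4320000, min=10596450911/5598720000, spread=18038617/223948800
Step 8: max=764673241/388800000, min=638578217149/335923200000, spread=883978523/13436928000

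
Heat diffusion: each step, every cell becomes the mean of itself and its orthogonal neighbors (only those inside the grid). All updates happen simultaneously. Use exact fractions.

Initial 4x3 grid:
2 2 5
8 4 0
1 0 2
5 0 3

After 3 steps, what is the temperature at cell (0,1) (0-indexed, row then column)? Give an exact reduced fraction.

Answer: 44389/14400

Derivation:
Step 1: cell (0,1) = 13/4
Step 2: cell (0,1) = 743/240
Step 3: cell (0,1) = 44389/14400
Full grid after step 3:
  137/40 44389/14400 5873/2160
  7579/2400 8323/3000 541/225
  2173/800 13411/6000 7091/3600
  1663/720 3643/1800 931/540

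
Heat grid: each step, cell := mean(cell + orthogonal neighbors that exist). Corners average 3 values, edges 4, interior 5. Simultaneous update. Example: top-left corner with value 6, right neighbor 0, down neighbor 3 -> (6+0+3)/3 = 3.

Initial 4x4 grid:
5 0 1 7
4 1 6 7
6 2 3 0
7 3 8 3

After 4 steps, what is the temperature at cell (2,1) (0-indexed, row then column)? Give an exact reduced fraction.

Step 1: cell (2,1) = 3
Step 2: cell (2,1) = 383/100
Step 3: cell (2,1) = 286/75
Step 4: cell (2,1) = 22003/5625
Full grid after step 4:
  17161/5400 234907/72000 28523/8000 313/80
  28113/8000 4307/1250 22171/6000 280687/72000
  172783/43200 22003/5625 343373/90000 849613/216000
  70751/16200 180421/43200 870193/216000 127157/32400

Answer: 22003/5625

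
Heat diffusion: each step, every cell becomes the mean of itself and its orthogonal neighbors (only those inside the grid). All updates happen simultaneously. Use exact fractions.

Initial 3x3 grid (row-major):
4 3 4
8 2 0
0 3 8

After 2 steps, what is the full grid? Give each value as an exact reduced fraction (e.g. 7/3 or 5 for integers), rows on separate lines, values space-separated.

Answer: 47/12 827/240 109/36
461/120 167/50 127/40
125/36 827/240 125/36

Derivation:
After step 1:
  5 13/4 7/3
  7/2 16/5 7/2
  11/3 13/4 11/3
After step 2:
  47/12 827/240 109/36
  461/120 167/50 127/40
  125/36 827/240 125/36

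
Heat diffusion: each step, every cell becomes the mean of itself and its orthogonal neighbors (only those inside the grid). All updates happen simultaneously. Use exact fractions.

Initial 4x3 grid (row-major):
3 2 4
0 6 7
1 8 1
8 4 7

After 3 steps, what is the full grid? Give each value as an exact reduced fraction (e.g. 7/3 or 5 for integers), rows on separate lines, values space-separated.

Answer: 3413/1080 17149/4800 566/135
24361/7200 8231/2000 31361/7200
30971/7200 26453/6000 11957/2400
983/216 73627/14400 89/18

Derivation:
After step 1:
  5/3 15/4 13/3
  5/2 23/5 9/2
  17/4 4 23/4
  13/3 27/4 4
After step 2:
  95/36 287/80 151/36
  781/240 387/100 1151/240
  181/48 507/100 73/16
  46/9 229/48 11/2
After step 3:
  3413/1080 17149/4800 566/135
  24361/7200 8231/2000 31361/7200
  30971/7200 26453/6000 11957/2400
  983/216 73627/14400 89/18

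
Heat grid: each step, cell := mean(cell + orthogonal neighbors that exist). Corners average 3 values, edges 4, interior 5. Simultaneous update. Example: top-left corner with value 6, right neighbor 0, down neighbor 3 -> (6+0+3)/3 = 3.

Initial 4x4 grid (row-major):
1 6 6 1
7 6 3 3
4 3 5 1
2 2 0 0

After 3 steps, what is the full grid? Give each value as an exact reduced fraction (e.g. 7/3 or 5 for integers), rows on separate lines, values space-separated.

Answer: 1985/432 32371/7200 1115/288 1859/540
3947/900 4979/1200 1379/375 4141/1440
1639/450 52/15 16001/6000 665/288
329/108 4651/1800 769/360 3419/2160

Derivation:
After step 1:
  14/3 19/4 4 10/3
  9/2 5 23/5 2
  4 4 12/5 9/4
  8/3 7/4 7/4 1/3
After step 2:
  167/36 221/48 1001/240 28/9
  109/24 457/100 18/5 731/240
  91/24 343/100 3 419/240
  101/36 61/24 187/120 13/9
After step 3:
  1985/432 32371/7200 1115/288 1859/540
  3947/900 4979/1200 1379/375 4141/1440
  1639/450 52/15 16001/6000 665/288
  329/108 4651/1800 769/360 3419/2160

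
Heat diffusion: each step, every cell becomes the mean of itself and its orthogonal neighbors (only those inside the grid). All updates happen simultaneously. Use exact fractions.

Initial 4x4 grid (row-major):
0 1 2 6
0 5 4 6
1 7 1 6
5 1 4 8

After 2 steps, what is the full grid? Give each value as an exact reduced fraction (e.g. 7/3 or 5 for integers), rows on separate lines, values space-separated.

Answer: 23/18 539/240 811/240 161/36
509/240 27/10 403/100 1141/240
121/48 183/50 79/20 423/80
59/18 157/48 363/80 59/12

Derivation:
After step 1:
  1/3 2 13/4 14/3
  3/2 17/5 18/5 11/2
  13/4 3 22/5 21/4
  7/3 17/4 7/2 6
After step 2:
  23/18 539/240 811/240 161/36
  509/240 27/10 403/100 1141/240
  121/48 183/50 79/20 423/80
  59/18 157/48 363/80 59/12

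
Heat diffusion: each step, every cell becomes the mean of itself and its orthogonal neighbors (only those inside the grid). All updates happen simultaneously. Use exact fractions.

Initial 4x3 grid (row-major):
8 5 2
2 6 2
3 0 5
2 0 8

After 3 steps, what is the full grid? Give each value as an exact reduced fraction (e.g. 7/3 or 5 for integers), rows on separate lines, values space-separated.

After step 1:
  5 21/4 3
  19/4 3 15/4
  7/4 14/5 15/4
  5/3 5/2 13/3
After step 2:
  5 65/16 4
  29/8 391/100 27/8
  329/120 69/25 439/120
  71/36 113/40 127/36
After step 3:
  203/48 6789/1600 61/16
  4583/1200 7093/2000 4483/1200
  9989/3600 3179/1000 11989/3600
  1357/540 2217/800 901/270

Answer: 203/48 6789/1600 61/16
4583/1200 7093/2000 4483/1200
9989/3600 3179/1000 11989/3600
1357/540 2217/800 901/270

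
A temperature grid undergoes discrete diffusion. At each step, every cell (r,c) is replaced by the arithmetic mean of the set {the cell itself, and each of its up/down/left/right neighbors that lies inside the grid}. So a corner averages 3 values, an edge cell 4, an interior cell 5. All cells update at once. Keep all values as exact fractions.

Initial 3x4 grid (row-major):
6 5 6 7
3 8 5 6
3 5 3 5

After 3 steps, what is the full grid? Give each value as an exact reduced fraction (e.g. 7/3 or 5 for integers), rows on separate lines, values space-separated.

Answer: 2773/540 1244/225 20479/3600 12611/2160
8897/1800 30419/6000 2717/500 26237/4800
9817/2160 34633/7200 35533/7200 2779/540

Derivation:
After step 1:
  14/3 25/4 23/4 19/3
  5 26/5 28/5 23/4
  11/3 19/4 9/2 14/3
After step 2:
  191/36 82/15 359/60 107/18
  139/30 134/25 134/25 447/80
  161/36 1087/240 1171/240 179/36
After step 3:
  2773/540 1244/225 20479/3600 12611/2160
  8897/1800 30419/6000 2717/500 26237/4800
  9817/2160 34633/7200 35533/7200 2779/540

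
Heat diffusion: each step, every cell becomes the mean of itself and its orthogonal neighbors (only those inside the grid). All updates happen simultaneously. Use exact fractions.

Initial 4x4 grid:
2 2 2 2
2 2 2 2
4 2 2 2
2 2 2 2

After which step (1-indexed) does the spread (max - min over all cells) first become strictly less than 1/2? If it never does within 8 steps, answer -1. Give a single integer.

Answer: 3

Derivation:
Step 1: max=8/3, min=2, spread=2/3
Step 2: max=151/60, min=2, spread=31/60
Step 3: max=1291/540, min=2, spread=211/540
  -> spread < 1/2 first at step 3
Step 4: max=124843/54000, min=2, spread=16843/54000
Step 5: max=1110643/486000, min=9079/4500, spread=130111/486000
Step 6: max=32802367/14580000, min=547159/270000, spread=3255781/14580000
Step 7: max=975153691/437400000, min=551107/270000, spread=82360351/437400000
Step 8: max=28995316891/13122000000, min=99706441/48600000, spread=2074577821/13122000000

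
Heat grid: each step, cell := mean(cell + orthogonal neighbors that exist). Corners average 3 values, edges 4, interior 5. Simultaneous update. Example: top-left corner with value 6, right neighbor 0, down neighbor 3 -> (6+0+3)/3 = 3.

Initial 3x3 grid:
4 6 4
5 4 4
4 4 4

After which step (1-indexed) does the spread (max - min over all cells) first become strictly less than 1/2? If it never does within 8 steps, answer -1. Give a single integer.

Step 1: max=5, min=4, spread=1
Step 2: max=563/120, min=4, spread=83/120
Step 3: max=3317/720, min=3757/900, spread=173/400
  -> spread < 1/2 first at step 3
Step 4: max=194239/43200, min=7561/1800, spread=511/1728
Step 5: max=11597933/2592000, min=102401/24000, spread=4309/20736
Step 6: max=689463751/155520000, min=13891237/3240000, spread=36295/248832
Step 7: max=41209970597/9331200000, min=3354535831/777600000, spread=305773/2985984
Step 8: max=2462802670159/559872000000, min=33646575497/7776000000, spread=2575951/35831808

Answer: 3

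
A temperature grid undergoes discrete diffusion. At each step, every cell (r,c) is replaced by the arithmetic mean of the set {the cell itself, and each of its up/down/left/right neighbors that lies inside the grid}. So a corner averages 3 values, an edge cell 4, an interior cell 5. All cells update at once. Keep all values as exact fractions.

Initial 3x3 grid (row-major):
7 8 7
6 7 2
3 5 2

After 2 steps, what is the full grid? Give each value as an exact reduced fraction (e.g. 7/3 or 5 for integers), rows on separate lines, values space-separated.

After step 1:
  7 29/4 17/3
  23/4 28/5 9/2
  14/3 17/4 3
After step 2:
  20/3 1531/240 209/36
  1381/240 547/100 563/120
  44/9 1051/240 47/12

Answer: 20/3 1531/240 209/36
1381/240 547/100 563/120
44/9 1051/240 47/12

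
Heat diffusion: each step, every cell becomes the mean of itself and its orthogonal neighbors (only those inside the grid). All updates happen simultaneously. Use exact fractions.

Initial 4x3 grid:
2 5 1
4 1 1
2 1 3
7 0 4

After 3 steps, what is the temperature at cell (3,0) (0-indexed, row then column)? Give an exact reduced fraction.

Answer: 217/80

Derivation:
Step 1: cell (3,0) = 3
Step 2: cell (3,0) = 19/6
Step 3: cell (3,0) = 217/80
Full grid after step 3:
  1501/540 3749/1600 613/270
  18313/7200 4883/2000 14363/7200
  6701/2400 6787/3000 16253/7200
  217/80 4787/1800 4919/2160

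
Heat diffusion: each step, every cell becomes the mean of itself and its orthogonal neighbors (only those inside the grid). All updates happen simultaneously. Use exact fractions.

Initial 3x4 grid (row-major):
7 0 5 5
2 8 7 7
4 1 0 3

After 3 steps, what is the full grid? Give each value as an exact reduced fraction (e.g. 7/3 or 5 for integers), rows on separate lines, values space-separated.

After step 1:
  3 5 17/4 17/3
  21/4 18/5 27/5 11/2
  7/3 13/4 11/4 10/3
After step 2:
  53/12 317/80 1219/240 185/36
  851/240 9/2 43/10 199/40
  65/18 179/60 221/60 139/36
After step 3:
  159/40 431/96 6653/1440 10939/2160
  11573/2880 463/120 1803/400 731/160
  7301/2160 133/36 2669/720 4507/1080

Answer: 159/40 431/96 6653/1440 10939/2160
11573/2880 463/120 1803/400 731/160
7301/2160 133/36 2669/720 4507/1080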